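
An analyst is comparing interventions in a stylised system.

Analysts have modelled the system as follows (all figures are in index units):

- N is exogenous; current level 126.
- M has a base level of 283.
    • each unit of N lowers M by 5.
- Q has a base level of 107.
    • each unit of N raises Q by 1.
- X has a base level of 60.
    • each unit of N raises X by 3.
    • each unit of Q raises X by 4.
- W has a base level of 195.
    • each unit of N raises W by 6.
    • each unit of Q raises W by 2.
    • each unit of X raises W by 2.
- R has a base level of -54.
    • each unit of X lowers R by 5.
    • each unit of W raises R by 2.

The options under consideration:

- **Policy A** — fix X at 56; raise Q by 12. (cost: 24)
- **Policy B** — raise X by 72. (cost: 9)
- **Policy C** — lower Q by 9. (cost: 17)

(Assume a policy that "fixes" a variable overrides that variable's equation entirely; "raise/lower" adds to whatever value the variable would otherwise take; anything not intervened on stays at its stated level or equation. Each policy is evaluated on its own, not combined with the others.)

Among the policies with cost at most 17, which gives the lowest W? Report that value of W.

Policy B (X + 72):
  N = 126
  Q = 107 + 126 = 233
  X = 60 + 3·126 + 4·233 (+72 from intervention) = 1442
  W = 195 + 6·126 + 2·233 + 2·1442 = 4301
Policy C (Q − 9):
  N = 126
  Q = 107 + 126 (−9 from intervention) = 224
  X = 60 + 3·126 + 4·224 = 1334
  W = 195 + 6·126 + 2·224 + 2·1334 = 4067
Comparing — Policy B: W=4301, Policy C: W=4067. Lowest is 4067 (Policy C).

4067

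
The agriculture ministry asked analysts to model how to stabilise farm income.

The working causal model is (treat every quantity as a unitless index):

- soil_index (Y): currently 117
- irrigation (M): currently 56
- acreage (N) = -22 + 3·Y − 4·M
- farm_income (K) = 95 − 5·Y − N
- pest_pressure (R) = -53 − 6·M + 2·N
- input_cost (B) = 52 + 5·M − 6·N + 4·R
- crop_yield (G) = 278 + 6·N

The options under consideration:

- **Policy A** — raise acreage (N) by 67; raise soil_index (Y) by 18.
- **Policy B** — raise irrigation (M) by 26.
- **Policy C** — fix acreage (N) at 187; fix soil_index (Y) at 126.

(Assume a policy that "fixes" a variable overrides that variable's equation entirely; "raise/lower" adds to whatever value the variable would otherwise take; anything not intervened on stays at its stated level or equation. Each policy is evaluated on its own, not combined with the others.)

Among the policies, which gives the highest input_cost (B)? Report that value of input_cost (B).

Policy A (N + 67, Y + 18):
  Y = 117 + 18 = 135
  M = 56
  N = -22 + 3·135 − 4·56 (+67 from intervention) = 226
  R = -53 − 6·56 + 2·226 = 63
  B = 52 + 5·56 − 6·226 + 4·63 = -772
Policy B (M + 26):
  Y = 117
  M = 56 + 26 = 82
  N = -22 + 3·117 − 4·82 = 1
  R = -53 − 6·82 + 2·1 = -543
  B = 52 + 5·82 − 6·1 + 4·(-543) = -1716
Policy C (N := 187, Y := 126):
  Y = 126
  M = 56
  N = 187
  R = -53 − 6·56 + 2·187 = -15
  B = 52 + 5·56 − 6·187 + 4·(-15) = -850
Comparing — Policy A: B=-772, Policy B: B=-1716, Policy C: B=-850. Highest is -772 (Policy A).

-772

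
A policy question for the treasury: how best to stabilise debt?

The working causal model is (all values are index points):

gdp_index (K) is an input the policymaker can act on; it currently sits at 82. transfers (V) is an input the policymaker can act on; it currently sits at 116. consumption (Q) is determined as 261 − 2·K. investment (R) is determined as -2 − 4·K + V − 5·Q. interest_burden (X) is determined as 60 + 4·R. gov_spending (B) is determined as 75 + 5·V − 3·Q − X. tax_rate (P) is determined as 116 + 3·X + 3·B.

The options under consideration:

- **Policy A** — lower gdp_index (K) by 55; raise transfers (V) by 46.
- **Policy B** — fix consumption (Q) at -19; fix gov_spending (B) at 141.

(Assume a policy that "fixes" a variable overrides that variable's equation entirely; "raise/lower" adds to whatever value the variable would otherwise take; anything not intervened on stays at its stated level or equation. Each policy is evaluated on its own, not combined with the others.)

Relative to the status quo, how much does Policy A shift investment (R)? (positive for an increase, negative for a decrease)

-284

Baseline:
  K = 82
  V = 116
  Q = 261 − 2·82 = 97
  R = -2 − 4·82 + 116 − 5·97 = -699
Policy A (K − 55, V + 46):
  K = 82 − 55 = 27
  V = 116 + 46 = 162
  Q = 261 − 2·27 = 207
  R = -2 − 4·27 + 162 − 5·207 = -983
Change in R: -983 − (-699) = -284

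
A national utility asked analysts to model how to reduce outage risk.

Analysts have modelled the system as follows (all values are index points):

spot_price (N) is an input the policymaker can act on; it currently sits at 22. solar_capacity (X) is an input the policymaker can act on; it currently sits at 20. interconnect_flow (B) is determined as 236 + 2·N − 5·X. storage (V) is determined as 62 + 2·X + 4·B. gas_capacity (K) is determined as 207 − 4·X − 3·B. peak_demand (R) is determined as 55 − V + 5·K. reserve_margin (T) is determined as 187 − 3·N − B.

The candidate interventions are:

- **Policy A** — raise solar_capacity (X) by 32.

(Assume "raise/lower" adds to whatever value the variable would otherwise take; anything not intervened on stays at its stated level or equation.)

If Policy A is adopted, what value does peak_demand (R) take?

Policy A (X + 32):
  N = 22
  X = 20 + 32 = 52
  B = 236 + 2·22 − 5·52 = 20
  V = 62 + 2·52 + 4·20 = 246
  K = 207 − 4·52 − 3·20 = -61
  R = 55 − 246 + 5·(-61) = -496

-496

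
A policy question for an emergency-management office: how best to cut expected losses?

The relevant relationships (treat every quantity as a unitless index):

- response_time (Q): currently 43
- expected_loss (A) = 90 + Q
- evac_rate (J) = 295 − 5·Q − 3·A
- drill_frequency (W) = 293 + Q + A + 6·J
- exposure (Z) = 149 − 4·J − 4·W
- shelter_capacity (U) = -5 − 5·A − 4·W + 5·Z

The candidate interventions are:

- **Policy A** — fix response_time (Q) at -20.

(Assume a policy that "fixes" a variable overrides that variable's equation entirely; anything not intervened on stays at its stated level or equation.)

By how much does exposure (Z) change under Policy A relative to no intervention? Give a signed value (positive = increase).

Baseline:
  Q = 43
  A = 90 + 43 = 133
  J = 295 − 5·43 − 3·133 = -319
  W = 293 + 43 + 133 + 6·(-319) = -1445
  Z = 149 − 4·(-319) − 4·(-1445) = 7205
Policy A (Q := -20):
  Q = -20
  A = 90 + (-20) = 70
  J = 295 − 5·(-20) − 3·70 = 185
  W = 293 + (-20) + 70 + 6·185 = 1453
  Z = 149 − 4·185 − 4·1453 = -6403
Change in Z: -6403 − 7205 = -13608

-13608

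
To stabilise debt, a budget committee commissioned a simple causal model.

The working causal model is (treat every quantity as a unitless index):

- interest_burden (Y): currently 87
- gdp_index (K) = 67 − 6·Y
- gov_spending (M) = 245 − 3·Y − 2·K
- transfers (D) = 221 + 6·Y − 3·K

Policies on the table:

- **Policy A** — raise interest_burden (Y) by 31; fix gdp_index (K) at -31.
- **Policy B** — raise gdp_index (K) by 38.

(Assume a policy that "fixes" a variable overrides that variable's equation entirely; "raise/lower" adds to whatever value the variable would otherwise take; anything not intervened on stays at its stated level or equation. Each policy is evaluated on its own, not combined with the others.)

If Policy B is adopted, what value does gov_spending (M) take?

818

Policy B (K + 38):
  Y = 87
  K = 67 − 6·87 (+38 from intervention) = -417
  M = 245 − 3·87 − 2·(-417) = 818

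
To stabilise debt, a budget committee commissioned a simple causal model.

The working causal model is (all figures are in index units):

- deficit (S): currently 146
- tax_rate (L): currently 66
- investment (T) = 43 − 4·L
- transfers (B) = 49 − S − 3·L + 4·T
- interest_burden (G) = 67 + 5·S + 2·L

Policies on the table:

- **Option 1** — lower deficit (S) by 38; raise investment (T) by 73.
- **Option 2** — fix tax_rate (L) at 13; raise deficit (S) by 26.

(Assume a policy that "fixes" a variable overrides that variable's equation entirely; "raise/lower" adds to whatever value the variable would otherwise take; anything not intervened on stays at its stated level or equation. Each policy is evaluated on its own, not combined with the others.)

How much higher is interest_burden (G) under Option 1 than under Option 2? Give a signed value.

-214

Option 1 (S − 38, T + 73):
  S = 146 − 38 = 108
  L = 66
  G = 67 + 5·108 + 2·66 = 739
Option 2 (L := 13, S + 26):
  S = 146 + 26 = 172
  L = 13
  G = 67 + 5·172 + 2·13 = 953
G: 739 − 953 = -214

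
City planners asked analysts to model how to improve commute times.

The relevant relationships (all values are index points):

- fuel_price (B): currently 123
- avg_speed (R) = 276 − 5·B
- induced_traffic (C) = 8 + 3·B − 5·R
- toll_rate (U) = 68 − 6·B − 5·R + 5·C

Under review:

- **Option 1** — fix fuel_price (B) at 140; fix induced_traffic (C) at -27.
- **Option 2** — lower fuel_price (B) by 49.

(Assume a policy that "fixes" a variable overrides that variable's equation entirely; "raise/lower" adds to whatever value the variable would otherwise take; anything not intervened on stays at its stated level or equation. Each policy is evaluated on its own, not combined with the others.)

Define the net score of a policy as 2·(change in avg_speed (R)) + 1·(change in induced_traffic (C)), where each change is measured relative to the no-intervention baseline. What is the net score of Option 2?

Baseline:
  B = 123
  R = 276 − 5·123 = -339
  C = 8 + 3·123 − 5·(-339) = 2072
Option 2 (B − 49):
  B = 123 − 49 = 74
  R = 276 − 5·74 = -94
  C = 8 + 3·74 − 5·(-94) = 700
ΔR = -94 − (-339) = 245; ΔC = 700 − 2072 = -1372
Score = 2·245 + 1·(-1372) = -882

-882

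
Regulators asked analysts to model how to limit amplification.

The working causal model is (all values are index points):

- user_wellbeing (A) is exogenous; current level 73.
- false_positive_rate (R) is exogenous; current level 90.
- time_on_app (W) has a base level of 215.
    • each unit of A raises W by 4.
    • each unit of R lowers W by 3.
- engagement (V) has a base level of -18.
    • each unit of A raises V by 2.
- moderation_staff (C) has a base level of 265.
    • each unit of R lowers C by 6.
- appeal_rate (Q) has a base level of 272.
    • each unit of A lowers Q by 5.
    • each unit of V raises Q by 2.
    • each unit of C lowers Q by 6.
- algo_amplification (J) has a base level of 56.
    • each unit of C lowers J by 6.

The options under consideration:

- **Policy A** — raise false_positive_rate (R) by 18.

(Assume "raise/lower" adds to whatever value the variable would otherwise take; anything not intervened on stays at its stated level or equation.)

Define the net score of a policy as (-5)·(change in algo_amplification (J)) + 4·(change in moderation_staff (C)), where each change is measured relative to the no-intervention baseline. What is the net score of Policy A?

Baseline:
  R = 90
  C = 265 − 6·90 = -275
  J = 56 − 6·(-275) = 1706
Policy A (R + 18):
  R = 90 + 18 = 108
  C = 265 − 6·108 = -383
  J = 56 − 6·(-383) = 2354
ΔJ = 2354 − 1706 = 648; ΔC = -383 − (-275) = -108
Score = (-5)·648 + 4·(-108) = -3672

-3672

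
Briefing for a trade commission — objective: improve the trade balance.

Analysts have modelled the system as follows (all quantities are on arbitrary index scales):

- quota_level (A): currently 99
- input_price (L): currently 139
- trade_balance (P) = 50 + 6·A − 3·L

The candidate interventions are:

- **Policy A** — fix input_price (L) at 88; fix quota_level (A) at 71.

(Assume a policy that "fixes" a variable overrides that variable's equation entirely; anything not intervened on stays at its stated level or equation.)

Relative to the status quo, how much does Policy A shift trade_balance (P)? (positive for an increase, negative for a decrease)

-15

Baseline:
  A = 99
  L = 139
  P = 50 + 6·99 − 3·139 = 227
Policy A (L := 88, A := 71):
  A = 71
  L = 88
  P = 50 + 6·71 − 3·88 = 212
Change in P: 212 − 227 = -15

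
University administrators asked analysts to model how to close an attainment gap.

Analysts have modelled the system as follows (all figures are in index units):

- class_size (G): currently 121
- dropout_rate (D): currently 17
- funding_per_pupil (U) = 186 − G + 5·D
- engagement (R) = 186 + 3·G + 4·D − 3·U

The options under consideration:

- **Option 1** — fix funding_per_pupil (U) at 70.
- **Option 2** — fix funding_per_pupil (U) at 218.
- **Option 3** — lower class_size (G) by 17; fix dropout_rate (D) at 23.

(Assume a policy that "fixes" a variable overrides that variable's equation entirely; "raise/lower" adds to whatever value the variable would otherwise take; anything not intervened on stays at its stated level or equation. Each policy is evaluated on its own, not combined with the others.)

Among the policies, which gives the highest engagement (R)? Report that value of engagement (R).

Option 1 (U := 70):
  G = 121
  D = 17
  U = 70
  R = 186 + 3·121 + 4·17 − 3·70 = 407
Option 2 (U := 218):
  G = 121
  D = 17
  U = 218
  R = 186 + 3·121 + 4·17 − 3·218 = -37
Option 3 (G − 17, D := 23):
  G = 121 − 17 = 104
  D = 23
  U = 186 − 104 + 5·23 = 197
  R = 186 + 3·104 + 4·23 − 3·197 = -1
Comparing — Option 1: R=407, Option 2: R=-37, Option 3: R=-1. Highest is 407 (Option 1).

407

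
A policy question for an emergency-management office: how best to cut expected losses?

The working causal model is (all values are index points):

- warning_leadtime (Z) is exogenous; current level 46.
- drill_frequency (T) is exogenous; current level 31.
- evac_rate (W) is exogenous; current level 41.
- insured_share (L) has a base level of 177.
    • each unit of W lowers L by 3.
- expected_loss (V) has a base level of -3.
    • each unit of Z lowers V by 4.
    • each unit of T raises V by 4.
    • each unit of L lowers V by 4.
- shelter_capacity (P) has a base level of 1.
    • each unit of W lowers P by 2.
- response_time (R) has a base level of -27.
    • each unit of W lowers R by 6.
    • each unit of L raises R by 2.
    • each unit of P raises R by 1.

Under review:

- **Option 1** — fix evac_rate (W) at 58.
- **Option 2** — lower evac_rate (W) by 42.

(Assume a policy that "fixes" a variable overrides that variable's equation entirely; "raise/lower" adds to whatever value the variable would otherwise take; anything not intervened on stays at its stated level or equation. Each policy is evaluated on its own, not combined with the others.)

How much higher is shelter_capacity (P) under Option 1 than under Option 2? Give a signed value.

Option 1 (W := 58):
  W = 58
  P = 1 − 2·58 = -115
Option 2 (W − 42):
  W = 41 − 42 = -1
  P = 1 − 2·(-1) = 3
P: -115 − 3 = -118

-118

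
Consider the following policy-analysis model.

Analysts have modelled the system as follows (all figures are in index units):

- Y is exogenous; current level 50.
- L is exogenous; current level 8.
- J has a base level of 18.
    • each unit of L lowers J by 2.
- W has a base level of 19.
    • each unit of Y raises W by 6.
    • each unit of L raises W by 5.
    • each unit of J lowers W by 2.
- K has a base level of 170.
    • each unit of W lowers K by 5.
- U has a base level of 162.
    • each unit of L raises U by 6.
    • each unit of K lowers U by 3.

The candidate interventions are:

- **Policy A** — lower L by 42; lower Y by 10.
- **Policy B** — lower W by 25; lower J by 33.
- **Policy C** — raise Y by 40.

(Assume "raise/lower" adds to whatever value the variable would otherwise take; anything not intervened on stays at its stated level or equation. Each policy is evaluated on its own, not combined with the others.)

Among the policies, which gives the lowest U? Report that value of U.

Policy A (L − 42, Y − 10):
  Y = 50 − 10 = 40
  L = 8 − 42 = -34
  J = 18 − 2·(-34) = 86
  W = 19 + 6·40 + 5·(-34) − 2·86 = -83
  K = 170 − 5·(-83) = 585
  U = 162 + 6·(-34) − 3·585 = -1797
Policy B (W − 25, J − 33):
  Y = 50
  L = 8
  J = 18 − 2·8 (−33 from intervention) = -31
  W = 19 + 6·50 + 5·8 − 2·(-31) (−25 from intervention) = 396
  K = 170 − 5·396 = -1810
  U = 162 + 6·8 − 3·(-1810) = 5640
Policy C (Y + 40):
  Y = 50 + 40 = 90
  L = 8
  J = 18 − 2·8 = 2
  W = 19 + 6·90 + 5·8 − 2·2 = 595
  K = 170 − 5·595 = -2805
  U = 162 + 6·8 − 3·(-2805) = 8625
Comparing — Policy A: U=-1797, Policy B: U=5640, Policy C: U=8625. Lowest is -1797 (Policy A).

-1797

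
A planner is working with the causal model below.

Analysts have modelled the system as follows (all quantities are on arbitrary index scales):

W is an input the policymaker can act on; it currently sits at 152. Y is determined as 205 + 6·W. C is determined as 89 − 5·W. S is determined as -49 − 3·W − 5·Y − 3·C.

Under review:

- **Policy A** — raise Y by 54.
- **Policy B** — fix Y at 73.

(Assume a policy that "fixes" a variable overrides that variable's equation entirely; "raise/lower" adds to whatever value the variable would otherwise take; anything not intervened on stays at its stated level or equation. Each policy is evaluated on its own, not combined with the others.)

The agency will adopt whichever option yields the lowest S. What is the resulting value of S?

-4347

Policy A (Y + 54):
  W = 152
  Y = 205 + 6·152 (+54 from intervention) = 1171
  C = 89 − 5·152 = -671
  S = -49 − 3·152 − 5·1171 − 3·(-671) = -4347
Policy B (Y := 73):
  W = 152
  Y = 73
  C = 89 − 5·152 = -671
  S = -49 − 3·152 − 5·73 − 3·(-671) = 1143
Comparing — Policy A: S=-4347, Policy B: S=1143. Lowest is -4347 (Policy A).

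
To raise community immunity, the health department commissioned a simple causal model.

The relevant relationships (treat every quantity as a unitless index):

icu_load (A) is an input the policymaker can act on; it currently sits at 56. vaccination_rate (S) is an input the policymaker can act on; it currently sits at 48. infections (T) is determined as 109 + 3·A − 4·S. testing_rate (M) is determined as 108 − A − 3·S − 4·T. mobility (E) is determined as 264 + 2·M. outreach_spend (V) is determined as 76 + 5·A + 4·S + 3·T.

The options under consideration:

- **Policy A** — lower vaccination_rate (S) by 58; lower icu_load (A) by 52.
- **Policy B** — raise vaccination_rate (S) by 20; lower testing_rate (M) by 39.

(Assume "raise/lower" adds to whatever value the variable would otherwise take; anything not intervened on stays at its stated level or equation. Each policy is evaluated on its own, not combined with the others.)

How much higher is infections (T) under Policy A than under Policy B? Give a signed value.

Policy A (S − 58, A − 52):
  A = 56 − 52 = 4
  S = 48 − 58 = -10
  T = 109 + 3·4 − 4·(-10) = 161
Policy B (S + 20, M − 39):
  A = 56
  S = 48 + 20 = 68
  T = 109 + 3·56 − 4·68 = 5
T: 161 − 5 = 156

156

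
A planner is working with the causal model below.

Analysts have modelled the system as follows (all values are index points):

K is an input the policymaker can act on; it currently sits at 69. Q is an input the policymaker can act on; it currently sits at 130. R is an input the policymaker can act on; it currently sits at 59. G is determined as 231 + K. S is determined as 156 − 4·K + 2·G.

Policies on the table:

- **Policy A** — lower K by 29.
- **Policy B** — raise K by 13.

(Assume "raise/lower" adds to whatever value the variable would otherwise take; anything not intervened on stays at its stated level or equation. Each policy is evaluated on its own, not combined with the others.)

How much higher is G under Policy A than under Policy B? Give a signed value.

Policy A (K − 29):
  K = 69 − 29 = 40
  G = 231 + 40 = 271
Policy B (K + 13):
  K = 69 + 13 = 82
  G = 231 + 82 = 313
G: 271 − 313 = -42

-42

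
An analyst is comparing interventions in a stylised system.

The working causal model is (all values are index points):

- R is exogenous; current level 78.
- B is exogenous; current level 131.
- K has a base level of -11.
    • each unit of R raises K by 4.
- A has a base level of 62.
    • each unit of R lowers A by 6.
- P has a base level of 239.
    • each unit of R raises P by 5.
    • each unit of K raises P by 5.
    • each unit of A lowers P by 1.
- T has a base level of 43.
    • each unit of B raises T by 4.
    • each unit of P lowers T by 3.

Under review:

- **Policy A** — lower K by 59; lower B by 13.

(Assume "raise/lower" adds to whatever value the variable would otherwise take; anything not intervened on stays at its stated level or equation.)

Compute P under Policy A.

2245

Policy A (K − 59, B − 13):
  R = 78
  K = -11 + 4·78 (−59 from intervention) = 242
  A = 62 − 6·78 = -406
  P = 239 + 5·78 + 5·242 − (-406) = 2245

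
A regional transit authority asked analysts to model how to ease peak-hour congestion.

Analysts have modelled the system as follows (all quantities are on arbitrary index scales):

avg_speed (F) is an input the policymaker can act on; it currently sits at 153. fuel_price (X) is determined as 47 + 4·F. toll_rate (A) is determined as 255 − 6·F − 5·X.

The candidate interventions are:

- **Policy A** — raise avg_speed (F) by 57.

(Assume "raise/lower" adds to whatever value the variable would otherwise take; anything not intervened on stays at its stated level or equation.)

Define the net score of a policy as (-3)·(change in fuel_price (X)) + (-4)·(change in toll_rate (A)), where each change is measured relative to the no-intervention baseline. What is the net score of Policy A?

Baseline:
  F = 153
  X = 47 + 4·153 = 659
  A = 255 − 6·153 − 5·659 = -3958
Policy A (F + 57):
  F = 153 + 57 = 210
  X = 47 + 4·210 = 887
  A = 255 − 6·210 − 5·887 = -5440
ΔX = 887 − 659 = 228; ΔA = -5440 − (-3958) = -1482
Score = (-3)·228 + (-4)·(-1482) = 5244

5244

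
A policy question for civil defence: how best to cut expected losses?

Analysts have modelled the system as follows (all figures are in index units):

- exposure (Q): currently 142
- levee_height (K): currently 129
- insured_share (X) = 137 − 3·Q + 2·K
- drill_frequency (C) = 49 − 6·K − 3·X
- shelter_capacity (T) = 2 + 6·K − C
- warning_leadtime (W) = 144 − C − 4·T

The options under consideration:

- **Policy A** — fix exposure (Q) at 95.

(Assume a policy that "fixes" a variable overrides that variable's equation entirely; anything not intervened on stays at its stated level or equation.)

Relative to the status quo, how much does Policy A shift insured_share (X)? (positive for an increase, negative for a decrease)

141

Baseline:
  Q = 142
  K = 129
  X = 137 − 3·142 + 2·129 = -31
Policy A (Q := 95):
  Q = 95
  K = 129
  X = 137 − 3·95 + 2·129 = 110
Change in X: 110 − (-31) = 141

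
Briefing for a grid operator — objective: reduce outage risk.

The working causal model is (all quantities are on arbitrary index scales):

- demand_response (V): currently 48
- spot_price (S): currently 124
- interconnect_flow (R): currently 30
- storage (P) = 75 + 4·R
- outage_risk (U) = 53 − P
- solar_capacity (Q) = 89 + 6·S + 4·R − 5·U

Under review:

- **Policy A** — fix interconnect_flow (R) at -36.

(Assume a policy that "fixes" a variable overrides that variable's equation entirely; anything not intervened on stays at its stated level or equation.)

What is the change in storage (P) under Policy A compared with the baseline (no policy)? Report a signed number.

Baseline:
  R = 30
  P = 75 + 4·30 = 195
Policy A (R := -36):
  R = -36
  P = 75 + 4·(-36) = -69
Change in P: -69 − 195 = -264

-264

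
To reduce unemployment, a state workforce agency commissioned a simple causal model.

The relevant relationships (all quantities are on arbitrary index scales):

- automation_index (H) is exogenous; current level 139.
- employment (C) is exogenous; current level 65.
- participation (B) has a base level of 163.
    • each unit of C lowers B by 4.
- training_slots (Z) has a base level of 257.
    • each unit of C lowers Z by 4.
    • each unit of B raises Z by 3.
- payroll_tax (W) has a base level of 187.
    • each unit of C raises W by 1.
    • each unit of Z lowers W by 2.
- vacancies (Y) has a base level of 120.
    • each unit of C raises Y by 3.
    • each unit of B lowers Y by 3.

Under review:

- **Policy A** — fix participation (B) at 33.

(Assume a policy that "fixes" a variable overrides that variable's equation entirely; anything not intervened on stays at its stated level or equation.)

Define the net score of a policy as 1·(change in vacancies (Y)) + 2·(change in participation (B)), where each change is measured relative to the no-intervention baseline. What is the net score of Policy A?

Baseline:
  C = 65
  B = 163 − 4·65 = -97
  Y = 120 + 3·65 − 3·(-97) = 606
Policy A (B := 33):
  C = 65
  B = 33
  Y = 120 + 3·65 − 3·33 = 216
ΔY = 216 − 606 = -390; ΔB = 33 − (-97) = 130
Score = 1·(-390) + 2·130 = -130

-130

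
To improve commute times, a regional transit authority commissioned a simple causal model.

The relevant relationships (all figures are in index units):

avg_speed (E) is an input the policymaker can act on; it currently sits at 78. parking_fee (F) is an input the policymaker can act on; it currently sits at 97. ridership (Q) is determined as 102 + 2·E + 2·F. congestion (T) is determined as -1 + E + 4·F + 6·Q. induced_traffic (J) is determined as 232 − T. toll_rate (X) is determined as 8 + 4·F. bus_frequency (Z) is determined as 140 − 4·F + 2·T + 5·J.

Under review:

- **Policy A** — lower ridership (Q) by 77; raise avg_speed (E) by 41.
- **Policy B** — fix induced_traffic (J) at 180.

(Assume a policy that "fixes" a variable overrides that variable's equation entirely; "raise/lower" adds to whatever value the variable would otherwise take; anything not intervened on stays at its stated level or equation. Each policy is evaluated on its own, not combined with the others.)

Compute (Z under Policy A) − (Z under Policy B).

-15838

Policy A (Q − 77, E + 41):
  E = 78 + 41 = 119
  F = 97
  Q = 102 + 2·119 + 2·97 (−77 from intervention) = 457
  T = -1 + 119 + 4·97 + 6·457 = 3248
  J = 232 − 3248 = -3016
  Z = 140 − 4·97 + 2·3248 + 5·(-3016) = -8832
Policy B (J := 180):
  E = 78
  F = 97
  Q = 102 + 2·78 + 2·97 = 452
  T = -1 + 78 + 4·97 + 6·452 = 3177
  J = 180
  Z = 140 − 4·97 + 2·3177 + 5·180 = 7006
Z: -8832 − 7006 = -15838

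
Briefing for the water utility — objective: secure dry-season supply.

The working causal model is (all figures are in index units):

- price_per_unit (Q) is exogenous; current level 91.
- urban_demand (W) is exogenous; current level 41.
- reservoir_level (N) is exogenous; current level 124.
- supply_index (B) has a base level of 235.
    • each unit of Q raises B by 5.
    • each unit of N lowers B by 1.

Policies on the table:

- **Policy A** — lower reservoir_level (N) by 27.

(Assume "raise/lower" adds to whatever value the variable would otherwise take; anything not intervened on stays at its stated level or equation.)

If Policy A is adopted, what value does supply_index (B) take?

Policy A (N − 27):
  Q = 91
  N = 124 − 27 = 97
  B = 235 + 5·91 − 97 = 593

593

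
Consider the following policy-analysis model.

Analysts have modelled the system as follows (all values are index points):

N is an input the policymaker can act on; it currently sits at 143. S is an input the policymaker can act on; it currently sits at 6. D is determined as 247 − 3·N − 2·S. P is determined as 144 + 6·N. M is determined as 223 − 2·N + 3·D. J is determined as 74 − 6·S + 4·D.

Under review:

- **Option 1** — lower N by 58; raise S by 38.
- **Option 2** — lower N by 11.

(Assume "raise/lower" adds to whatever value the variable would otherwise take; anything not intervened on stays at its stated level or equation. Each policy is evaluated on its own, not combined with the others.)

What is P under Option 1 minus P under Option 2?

-282

Option 1 (N − 58, S + 38):
  N = 143 − 58 = 85
  P = 144 + 6·85 = 654
Option 2 (N − 11):
  N = 143 − 11 = 132
  P = 144 + 6·132 = 936
P: 654 − 936 = -282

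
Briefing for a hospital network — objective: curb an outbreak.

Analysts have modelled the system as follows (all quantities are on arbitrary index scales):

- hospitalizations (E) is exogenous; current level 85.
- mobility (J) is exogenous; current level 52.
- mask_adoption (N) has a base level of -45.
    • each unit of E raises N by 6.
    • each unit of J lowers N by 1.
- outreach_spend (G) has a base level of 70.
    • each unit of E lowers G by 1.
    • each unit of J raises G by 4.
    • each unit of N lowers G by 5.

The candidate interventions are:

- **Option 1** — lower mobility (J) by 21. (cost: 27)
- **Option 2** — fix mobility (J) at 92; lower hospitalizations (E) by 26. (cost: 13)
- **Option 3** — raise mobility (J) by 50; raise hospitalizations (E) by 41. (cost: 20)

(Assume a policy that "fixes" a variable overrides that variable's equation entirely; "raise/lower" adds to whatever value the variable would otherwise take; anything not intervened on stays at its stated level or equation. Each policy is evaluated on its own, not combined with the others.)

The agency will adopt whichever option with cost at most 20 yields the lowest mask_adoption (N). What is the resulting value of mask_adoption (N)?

Option 2 (J := 92, E − 26):
  E = 85 − 26 = 59
  J = 92
  N = -45 + 6·59 − 92 = 217
Option 3 (J + 50, E + 41):
  E = 85 + 41 = 126
  J = 52 + 50 = 102
  N = -45 + 6·126 − 102 = 609
Comparing — Option 2: N=217, Option 3: N=609. Lowest is 217 (Option 2).

217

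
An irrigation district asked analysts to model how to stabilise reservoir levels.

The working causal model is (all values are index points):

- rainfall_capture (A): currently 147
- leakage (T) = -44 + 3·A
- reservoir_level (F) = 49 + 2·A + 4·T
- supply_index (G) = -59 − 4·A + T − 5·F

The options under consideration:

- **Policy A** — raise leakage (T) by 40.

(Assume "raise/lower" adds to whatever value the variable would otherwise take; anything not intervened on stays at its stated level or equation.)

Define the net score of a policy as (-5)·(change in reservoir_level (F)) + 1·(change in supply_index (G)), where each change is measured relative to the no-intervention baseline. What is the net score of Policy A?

-1560

Baseline:
  A = 147
  T = -44 + 3·147 = 397
  F = 49 + 2·147 + 4·397 = 1931
  G = -59 − 4·147 + 397 − 5·1931 = -9905
Policy A (T + 40):
  A = 147
  T = -44 + 3·147 (+40 from intervention) = 437
  F = 49 + 2·147 + 4·437 = 2091
  G = -59 − 4·147 + 437 − 5·2091 = -10665
ΔF = 2091 − 1931 = 160; ΔG = -10665 − (-9905) = -760
Score = (-5)·160 + 1·(-760) = -1560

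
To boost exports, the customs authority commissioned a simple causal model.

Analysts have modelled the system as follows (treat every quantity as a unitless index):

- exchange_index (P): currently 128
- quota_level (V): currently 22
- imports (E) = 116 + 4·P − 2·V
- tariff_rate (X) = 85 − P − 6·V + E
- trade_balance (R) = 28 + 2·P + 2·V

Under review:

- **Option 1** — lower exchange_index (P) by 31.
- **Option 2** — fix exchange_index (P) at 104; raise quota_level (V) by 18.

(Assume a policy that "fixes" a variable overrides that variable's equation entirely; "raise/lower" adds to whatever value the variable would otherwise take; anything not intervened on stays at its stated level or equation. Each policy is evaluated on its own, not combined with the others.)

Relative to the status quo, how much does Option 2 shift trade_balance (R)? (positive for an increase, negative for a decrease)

Baseline:
  P = 128
  V = 22
  R = 28 + 2·128 + 2·22 = 328
Option 2 (P := 104, V + 18):
  P = 104
  V = 22 + 18 = 40
  R = 28 + 2·104 + 2·40 = 316
Change in R: 316 − 328 = -12

-12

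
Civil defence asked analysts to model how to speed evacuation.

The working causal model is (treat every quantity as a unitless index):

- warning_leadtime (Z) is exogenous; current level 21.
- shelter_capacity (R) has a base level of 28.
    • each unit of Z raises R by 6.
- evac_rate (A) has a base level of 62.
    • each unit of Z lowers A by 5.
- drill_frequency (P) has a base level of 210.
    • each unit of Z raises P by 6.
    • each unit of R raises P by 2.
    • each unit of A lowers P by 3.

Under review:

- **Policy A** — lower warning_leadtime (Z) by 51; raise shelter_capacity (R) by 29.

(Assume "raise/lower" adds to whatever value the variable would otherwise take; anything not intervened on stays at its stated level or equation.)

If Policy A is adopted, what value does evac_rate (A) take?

Policy A (Z − 51, R + 29):
  Z = 21 − 51 = -30
  A = 62 − 5·(-30) = 212

212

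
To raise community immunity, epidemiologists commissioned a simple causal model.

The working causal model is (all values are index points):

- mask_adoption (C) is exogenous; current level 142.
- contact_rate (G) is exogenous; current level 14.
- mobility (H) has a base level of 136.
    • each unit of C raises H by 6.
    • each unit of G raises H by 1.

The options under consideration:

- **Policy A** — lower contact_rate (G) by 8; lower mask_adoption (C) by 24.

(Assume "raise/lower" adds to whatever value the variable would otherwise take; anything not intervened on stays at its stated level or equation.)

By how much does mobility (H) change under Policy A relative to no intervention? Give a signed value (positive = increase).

-152

Baseline:
  C = 142
  G = 14
  H = 136 + 6·142 + 14 = 1002
Policy A (G − 8, C − 24):
  C = 142 − 24 = 118
  G = 14 − 8 = 6
  H = 136 + 6·118 + 6 = 850
Change in H: 850 − 1002 = -152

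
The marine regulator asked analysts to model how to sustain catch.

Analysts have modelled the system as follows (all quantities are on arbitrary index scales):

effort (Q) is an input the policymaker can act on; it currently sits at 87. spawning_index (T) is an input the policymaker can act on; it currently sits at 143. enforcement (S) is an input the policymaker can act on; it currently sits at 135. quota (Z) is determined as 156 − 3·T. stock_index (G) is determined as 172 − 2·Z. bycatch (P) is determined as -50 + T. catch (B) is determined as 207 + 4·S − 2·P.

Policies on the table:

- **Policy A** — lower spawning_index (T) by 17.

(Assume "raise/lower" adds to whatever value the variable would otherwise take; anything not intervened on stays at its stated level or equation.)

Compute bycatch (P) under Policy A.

Policy A (T − 17):
  T = 143 − 17 = 126
  P = -50 + 126 = 76

76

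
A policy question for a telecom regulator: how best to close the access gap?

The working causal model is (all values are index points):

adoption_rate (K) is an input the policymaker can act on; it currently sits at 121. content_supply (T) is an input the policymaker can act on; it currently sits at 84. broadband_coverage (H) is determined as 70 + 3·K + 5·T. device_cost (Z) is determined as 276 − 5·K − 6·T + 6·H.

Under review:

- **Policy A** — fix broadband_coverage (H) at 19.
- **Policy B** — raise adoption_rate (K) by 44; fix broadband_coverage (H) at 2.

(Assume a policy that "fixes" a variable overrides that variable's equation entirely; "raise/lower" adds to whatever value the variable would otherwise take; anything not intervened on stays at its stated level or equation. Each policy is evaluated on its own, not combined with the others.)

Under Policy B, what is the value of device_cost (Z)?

Policy B (K + 44, H := 2):
  K = 121 + 44 = 165
  T = 84
  H = 2
  Z = 276 − 5·165 − 6·84 + 6·2 = -1041

-1041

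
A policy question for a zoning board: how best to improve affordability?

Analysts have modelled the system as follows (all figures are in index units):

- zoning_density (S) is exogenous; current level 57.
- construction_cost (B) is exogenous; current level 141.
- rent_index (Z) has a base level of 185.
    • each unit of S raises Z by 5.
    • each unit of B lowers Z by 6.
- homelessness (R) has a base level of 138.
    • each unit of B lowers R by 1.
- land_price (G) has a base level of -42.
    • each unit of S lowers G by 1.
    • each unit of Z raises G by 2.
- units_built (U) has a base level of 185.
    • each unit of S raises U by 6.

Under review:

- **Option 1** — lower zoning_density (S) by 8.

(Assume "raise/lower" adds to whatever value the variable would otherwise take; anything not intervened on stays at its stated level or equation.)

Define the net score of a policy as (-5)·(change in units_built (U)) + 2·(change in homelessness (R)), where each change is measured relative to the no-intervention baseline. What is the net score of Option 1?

240

Baseline:
  S = 57
  B = 141
  R = 138 − 141 = -3
  U = 185 + 6·57 = 527
Option 1 (S − 8):
  S = 57 − 8 = 49
  B = 141
  R = 138 − 141 = -3
  U = 185 + 6·49 = 479
ΔU = 479 − 527 = -48; ΔR = -3 − (-3) = 0
Score = (-5)·(-48) + 2·0 = 240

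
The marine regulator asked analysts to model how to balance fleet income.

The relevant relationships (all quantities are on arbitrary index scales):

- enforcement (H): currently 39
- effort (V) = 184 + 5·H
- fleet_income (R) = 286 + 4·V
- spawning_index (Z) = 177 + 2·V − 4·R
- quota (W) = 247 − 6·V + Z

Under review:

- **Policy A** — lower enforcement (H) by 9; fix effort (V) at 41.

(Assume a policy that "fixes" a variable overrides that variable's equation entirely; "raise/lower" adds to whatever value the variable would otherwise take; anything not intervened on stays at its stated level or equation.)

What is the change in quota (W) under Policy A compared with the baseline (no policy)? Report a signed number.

Baseline:
  H = 39
  V = 184 + 5·39 = 379
  R = 286 + 4·379 = 1802
  Z = 177 + 2·379 − 4·1802 = -6273
  W = 247 − 6·379 + (-6273) = -8300
Policy A (H − 9, V := 41):
  H = 39 − 9 = 30
  V = 41
  R = 286 + 4·41 = 450
  Z = 177 + 2·41 − 4·450 = -1541
  W = 247 − 6·41 + (-1541) = -1540
Change in W: -1540 − (-8300) = 6760

6760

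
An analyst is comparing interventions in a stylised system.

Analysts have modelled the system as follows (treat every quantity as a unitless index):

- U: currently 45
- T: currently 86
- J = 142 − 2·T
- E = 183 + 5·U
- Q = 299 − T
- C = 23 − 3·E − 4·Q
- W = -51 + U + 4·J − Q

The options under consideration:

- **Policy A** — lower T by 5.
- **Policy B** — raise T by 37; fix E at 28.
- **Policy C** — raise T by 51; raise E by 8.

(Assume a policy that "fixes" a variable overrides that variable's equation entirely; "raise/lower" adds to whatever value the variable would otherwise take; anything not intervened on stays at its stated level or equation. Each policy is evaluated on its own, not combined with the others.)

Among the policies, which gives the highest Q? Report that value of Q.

218

Policy A (T − 5):
  T = 86 − 5 = 81
  Q = 299 − 81 = 218
Policy B (T + 37, E := 28):
  T = 86 + 37 = 123
  Q = 299 − 123 = 176
Policy C (T + 51, E + 8):
  T = 86 + 51 = 137
  Q = 299 − 137 = 162
Comparing — Policy A: Q=218, Policy B: Q=176, Policy C: Q=162. Highest is 218 (Policy A).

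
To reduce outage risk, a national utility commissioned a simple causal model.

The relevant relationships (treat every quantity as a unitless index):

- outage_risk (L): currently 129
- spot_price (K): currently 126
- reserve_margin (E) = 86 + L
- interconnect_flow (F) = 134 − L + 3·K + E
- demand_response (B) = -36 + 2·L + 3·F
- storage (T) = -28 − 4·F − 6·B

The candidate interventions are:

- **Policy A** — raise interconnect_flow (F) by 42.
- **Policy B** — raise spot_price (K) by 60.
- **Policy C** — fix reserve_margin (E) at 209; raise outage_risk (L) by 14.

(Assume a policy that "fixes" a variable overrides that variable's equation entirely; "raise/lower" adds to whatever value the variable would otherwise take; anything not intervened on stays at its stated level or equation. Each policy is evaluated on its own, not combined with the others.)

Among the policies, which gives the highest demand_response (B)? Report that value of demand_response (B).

Policy A (F + 42):
  L = 129
  K = 126
  E = 86 + 129 = 215
  F = 134 − 129 + 3·126 + 215 (+42 from intervention) = 640
  B = -36 + 2·129 + 3·640 = 2142
Policy B (K + 60):
  L = 129
  K = 126 + 60 = 186
  E = 86 + 129 = 215
  F = 134 − 129 + 3·186 + 215 = 778
  B = -36 + 2·129 + 3·778 = 2556
Policy C (E := 209, L + 14):
  L = 129 + 14 = 143
  K = 126
  E = 209
  F = 134 − 143 + 3·126 + 209 = 578
  B = -36 + 2·143 + 3·578 = 1984
Comparing — Policy A: B=2142, Policy B: B=2556, Policy C: B=1984. Highest is 2556 (Policy B).

2556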